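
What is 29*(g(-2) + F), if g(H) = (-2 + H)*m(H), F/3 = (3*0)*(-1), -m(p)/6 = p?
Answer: -1392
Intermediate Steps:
m(p) = -6*p
F = 0 (F = 3*((3*0)*(-1)) = 3*(0*(-1)) = 3*0 = 0)
g(H) = -6*H*(-2 + H) (g(H) = (-2 + H)*(-6*H) = -6*H*(-2 + H))
29*(g(-2) + F) = 29*(6*(-2)*(2 - 1*(-2)) + 0) = 29*(6*(-2)*(2 + 2) + 0) = 29*(6*(-2)*4 + 0) = 29*(-48 + 0) = 29*(-48) = -1392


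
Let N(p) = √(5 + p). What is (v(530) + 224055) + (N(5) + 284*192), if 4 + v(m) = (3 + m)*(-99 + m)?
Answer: 508302 + √10 ≈ 5.0831e+5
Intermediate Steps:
v(m) = -4 + (-99 + m)*(3 + m) (v(m) = -4 + (3 + m)*(-99 + m) = -4 + (-99 + m)*(3 + m))
(v(530) + 224055) + (N(5) + 284*192) = ((-301 + 530² - 96*530) + 224055) + (√(5 + 5) + 284*192) = ((-301 + 280900 - 50880) + 224055) + (√10 + 54528) = (229719 + 224055) + (54528 + √10) = 453774 + (54528 + √10) = 508302 + √10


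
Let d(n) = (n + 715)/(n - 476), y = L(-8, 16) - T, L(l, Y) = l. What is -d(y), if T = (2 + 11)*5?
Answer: 214/183 ≈ 1.1694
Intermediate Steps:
T = 65 (T = 13*5 = 65)
y = -73 (y = -8 - 1*65 = -8 - 65 = -73)
d(n) = (715 + n)/(-476 + n)
-d(y) = -(715 - 73)/(-476 - 73) = -642/(-549) = -(-1)*642/549 = -1*(-214/183) = 214/183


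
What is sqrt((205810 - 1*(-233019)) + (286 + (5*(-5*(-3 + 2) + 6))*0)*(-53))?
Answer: sqrt(423671) ≈ 650.90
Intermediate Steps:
sqrt((205810 - 1*(-233019)) + (286 + (5*(-5*(-3 + 2) + 6))*0)*(-53)) = sqrt((205810 + 233019) + (286 + (5*(-5*(-1) + 6))*0)*(-53)) = sqrt(438829 + (286 + (5*(5 + 6))*0)*(-53)) = sqrt(438829 + (286 + (5*11)*0)*(-53)) = sqrt(438829 + (286 + 55*0)*(-53)) = sqrt(438829 + (286 + 0)*(-53)) = sqrt(438829 + 286*(-53)) = sqrt(438829 - 15158) = sqrt(423671)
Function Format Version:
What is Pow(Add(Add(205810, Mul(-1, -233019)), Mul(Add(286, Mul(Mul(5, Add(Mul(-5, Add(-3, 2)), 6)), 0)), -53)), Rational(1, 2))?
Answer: Pow(423671, Rational(1, 2)) ≈ 650.90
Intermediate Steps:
Pow(Add(Add(205810, Mul(-1, -233019)), Mul(Add(286, Mul(Mul(5, Add(Mul(-5, Add(-3, 2)), 6)), 0)), -53)), Rational(1, 2)) = Pow(Add(Add(205810, 233019), Mul(Add(286, Mul(Mul(5, Add(Mul(-5, -1), 6)), 0)), -53)), Rational(1, 2)) = Pow(Add(438829, Mul(Add(286, Mul(Mul(5, Add(5, 6)), 0)), -53)), Rational(1, 2)) = Pow(Add(438829, Mul(Add(286, Mul(Mul(5, 11), 0)), -53)), Rational(1, 2)) = Pow(Add(438829, Mul(Add(286, Mul(55, 0)), -53)), Rational(1, 2)) = Pow(Add(438829, Mul(Add(286, 0), -53)), Rational(1, 2)) = Pow(Add(438829, Mul(286, -53)), Rational(1, 2)) = Pow(Add(438829, -15158), Rational(1, 2)) = Pow(423671, Rational(1, 2))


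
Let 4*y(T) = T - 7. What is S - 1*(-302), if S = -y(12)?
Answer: 1203/4 ≈ 300.75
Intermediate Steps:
y(T) = -7/4 + T/4 (y(T) = (T - 7)/4 = (-7 + T)/4 = -7/4 + T/4)
S = -5/4 (S = -(-7/4 + (¼)*12) = -(-7/4 + 3) = -1*5/4 = -5/4 ≈ -1.2500)
S - 1*(-302) = -5/4 - 1*(-302) = -5/4 + 302 = 1203/4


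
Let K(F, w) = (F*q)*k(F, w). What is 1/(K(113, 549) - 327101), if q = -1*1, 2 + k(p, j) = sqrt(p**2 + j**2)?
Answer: -65375/20567125779 + 113*sqrt(314170)/102835628895 ≈ -2.5627e-6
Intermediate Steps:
k(p, j) = -2 + sqrt(j**2 + p**2) (k(p, j) = -2 + sqrt(p**2 + j**2) = -2 + sqrt(j**2 + p**2))
q = -1
K(F, w) = -F*(-2 + sqrt(F**2 + w**2)) (K(F, w) = (F*(-1))*(-2 + sqrt(w**2 + F**2)) = (-F)*(-2 + sqrt(F**2 + w**2)) = -F*(-2 + sqrt(F**2 + w**2)))
1/(K(113, 549) - 327101) = 1/(113*(2 - sqrt(113**2 + 549**2)) - 327101) = 1/(113*(2 - sqrt(12769 + 301401)) - 327101) = 1/(113*(2 - sqrt(314170)) - 327101) = 1/((226 - 113*sqrt(314170)) - 327101) = 1/(-326875 - 113*sqrt(314170))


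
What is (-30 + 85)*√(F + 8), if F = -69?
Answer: 55*I*√61 ≈ 429.56*I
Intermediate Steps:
(-30 + 85)*√(F + 8) = (-30 + 85)*√(-69 + 8) = 55*√(-61) = 55*(I*√61) = 55*I*√61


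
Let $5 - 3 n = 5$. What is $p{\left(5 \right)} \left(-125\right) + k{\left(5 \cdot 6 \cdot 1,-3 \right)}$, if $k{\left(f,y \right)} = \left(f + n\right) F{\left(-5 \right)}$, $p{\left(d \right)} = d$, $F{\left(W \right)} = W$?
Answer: $-775$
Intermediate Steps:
$n = 0$ ($n = \frac{5}{3} - \frac{5}{3} = 0$)
$k{\left(f,y \right)} = - 5 f$ ($k{\left(f,y \right)} = \left(f + 0\right) \left(-5\right) = f \left(-5\right) = - 5 f$)
$p{\left(5 \right)} \left(-125\right) + k{\left(5 \cdot 6 \cdot 1,-3 \right)} = 5 \left(-125\right) - 5 \cdot 5 \cdot 6 \cdot 1 = -625 - 5 \cdot 30 \cdot 1 = -625 - 150 = -775$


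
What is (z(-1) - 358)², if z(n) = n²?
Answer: 127449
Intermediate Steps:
(z(-1) - 358)² = ((-1)² - 358)² = (1 - 358)² = (-357)² = 127449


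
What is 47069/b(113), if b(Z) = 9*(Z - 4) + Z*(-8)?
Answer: 4279/7 ≈ 611.29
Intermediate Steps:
b(Z) = -36 + Z (b(Z) = 9*(-4 + Z) - 8*Z = (-36 + 9*Z) - 8*Z = -36 + Z)
47069/b(113) = 47069/(-36 + 113) = 47069/77 = 47069*(1/77) = 4279/7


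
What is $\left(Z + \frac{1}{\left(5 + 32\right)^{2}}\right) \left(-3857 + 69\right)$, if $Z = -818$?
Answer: $\frac{4241957708}{1369} \approx 3.0986 \cdot 10^{6}$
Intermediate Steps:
$\left(Z + \frac{1}{\left(5 + 32\right)^{2}}\right) \left(-3857 + 69\right) = \left(-818 + \frac{1}{\left(5 + 32\right)^{2}}\right) \left(-3857 + 69\right) = \left(-818 + \frac{1}{37^{2}}\right) \left(-3788\right) = \left(-818 + \frac{1}{1369}\right) \left(-3788\right) = \left(- \frac{1119841}{1369}\right) \left(-3788\right) = \frac{4241957708}{1369}$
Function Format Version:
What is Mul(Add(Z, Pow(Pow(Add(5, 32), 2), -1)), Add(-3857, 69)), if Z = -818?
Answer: Rational(4241957708, 1369) ≈ 3.0986e+6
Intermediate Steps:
Mul(Add(Z, Pow(Pow(Add(5, 32), 2), -1)), Add(-3857, 69)) = Mul(Add(-818, Pow(Pow(Add(5, 32), 2), -1)), Add(-3857, 69)) = Mul(Add(-818, Pow(Pow(37, 2), -1)), -3788) = Mul(Add(-818, Pow(1369, -1)), -3788) = Mul(Add(-818, Rational(1, 1369)), -3788) = Mul(Rational(-1119841, 1369), -3788) = Rational(4241957708, 1369)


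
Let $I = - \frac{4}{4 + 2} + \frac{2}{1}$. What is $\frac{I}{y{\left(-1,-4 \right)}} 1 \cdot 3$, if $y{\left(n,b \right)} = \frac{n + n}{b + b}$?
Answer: $16$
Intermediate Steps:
$y{\left(n,b \right)} = \frac{n}{b}$ ($y{\left(n,b \right)} = \frac{2 n}{2 b} = 2 n \frac{1}{2 b} = \frac{n}{b}$)
$I = \frac{4}{3}$ ($I = - \frac{4}{6} + 2 \cdot 1 = \left(-4\right) \frac{1}{6} + 2 = - \frac{2}{3} + 2 = \frac{4}{3} \approx 1.3333$)
$\frac{I}{y{\left(-1,-4 \right)}} 1 \cdot 3 = \frac{4}{3 \left(- \frac{1}{-4}\right)} 1 \cdot 3 = \frac{4}{3 \left(\left(-1\right) \left(- \frac{1}{4}\right)\right)} 1 \cdot 3 = \frac{4 \frac{1}{\frac{1}{4}}}{3} \cdot 1 \cdot 3 = \frac{4}{3} \cdot 4 \cdot 1 \cdot 3 = \frac{16}{3} \cdot 1 \cdot 3 = \frac{16}{3} \cdot 3 = 16$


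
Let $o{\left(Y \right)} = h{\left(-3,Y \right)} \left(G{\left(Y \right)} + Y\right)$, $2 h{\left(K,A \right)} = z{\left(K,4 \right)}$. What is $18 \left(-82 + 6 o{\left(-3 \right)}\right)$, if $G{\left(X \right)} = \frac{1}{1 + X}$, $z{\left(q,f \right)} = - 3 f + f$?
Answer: $36$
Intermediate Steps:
$z{\left(q,f \right)} = - 2 f$
$h{\left(K,A \right)} = -4$ ($h{\left(K,A \right)} = \frac{\left(-2\right) 4}{2} = \frac{1}{2} \left(-8\right) = -4$)
$o{\left(Y \right)} = - 4 Y - \frac{4}{1 + Y}$ ($o{\left(Y \right)} = - 4 \left(\frac{1}{1 + Y} + Y\right) = - 4 \left(Y + \frac{1}{1 + Y}\right) = - 4 Y - \frac{4}{1 + Y}$)
$18 \left(-82 + 6 o{\left(-3 \right)}\right) = 18 \left(-82 + 6 \frac{4 \left(-1 - - 3 \left(1 - 3\right)\right)}{1 - 3}\right) = 18 \left(-82 + 6 \frac{4 \left(-1 - \left(-3\right) \left(-2\right)\right)}{-2}\right) = 18 \left(-82 + 6 \cdot 4 \left(- \frac{1}{2}\right) \left(-1 - 6\right)\right) = 18 \left(-82 + 6 \cdot 4 \left(- \frac{1}{2}\right) \left(-7\right)\right) = 18 \left(-82 + 6 \cdot 14\right) = 18 \left(-82 + 84\right) = 18 \cdot 2 = 36$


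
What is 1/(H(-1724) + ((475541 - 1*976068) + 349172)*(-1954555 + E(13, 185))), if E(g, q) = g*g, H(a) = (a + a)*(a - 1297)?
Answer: 1/295816509438 ≈ 3.3805e-12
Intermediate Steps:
H(a) = 2*a*(-1297 + a) (H(a) = (2*a)*(-1297 + a) = 2*a*(-1297 + a))
E(g, q) = g²
1/(H(-1724) + ((475541 - 1*976068) + 349172)*(-1954555 + E(13, 185))) = 1/(2*(-1724)*(-1297 - 1724) + ((475541 - 1*976068) + 349172)*(-1954555 + 13²)) = 1/(2*(-1724)*(-3021) + ((475541 - 976068) + 349172)*(-1954555 + 169)) = 1/(10416408 + (-500527 + 349172)*(-1954386)) = 1/(10416408 - 151355*(-1954386)) = 1/(10416408 + 295806093030) = 1/295816509438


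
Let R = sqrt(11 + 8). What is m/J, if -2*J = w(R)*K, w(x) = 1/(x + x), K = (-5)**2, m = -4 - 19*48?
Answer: 3664*sqrt(19)/25 ≈ 638.84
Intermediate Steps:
m = -916 (m = -4 - 912 = -916)
K = 25
R = sqrt(19) ≈ 4.3589
w(x) = 1/(2*x)
J = -25*sqrt(19)/76 (J = -1/(2*(sqrt(19)))*25/2 = -(sqrt(19)/19)/2*25/2 = -sqrt(19)/38*25/2 = -25*sqrt(19)/76 ≈ -1.4338)
m/J = -916*(-4*sqrt(19)/25) = -(-3664)*sqrt(19)/25 = 3664*sqrt(19)/25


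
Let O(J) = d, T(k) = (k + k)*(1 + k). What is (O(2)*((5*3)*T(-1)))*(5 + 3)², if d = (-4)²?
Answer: 0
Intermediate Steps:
T(k) = 2*k*(1 + k) (T(k) = (2*k)*(1 + k) = 2*k*(1 + k))
d = 16
O(J) = 16
(O(2)*((5*3)*T(-1)))*(5 + 3)² = (16*((5*3)*(2*(-1)*(1 - 1))))*(5 + 3)² = (16*(15*(2*(-1)*0)))*8² = (16*(15*0))*64 = (16*0)*64 = 0*64 = 0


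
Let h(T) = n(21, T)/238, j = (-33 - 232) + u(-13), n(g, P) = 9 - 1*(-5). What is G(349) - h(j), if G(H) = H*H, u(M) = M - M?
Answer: 2070616/17 ≈ 1.2180e+5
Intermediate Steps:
u(M) = 0
n(g, P) = 14 (n(g, P) = 9 + 5 = 14)
G(H) = H**2
j = -265 (j = (-33 - 232) + 0 = -265 + 0 = -265)
h(T) = 1/17 (h(T) = 14/238 = 14*(1/238) = 1/17)
G(349) - h(j) = 349**2 - 1*1/17 = 121801 - 1/17 = 2070616/17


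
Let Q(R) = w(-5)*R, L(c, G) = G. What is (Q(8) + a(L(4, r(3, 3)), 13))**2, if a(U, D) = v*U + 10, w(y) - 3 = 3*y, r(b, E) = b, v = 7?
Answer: 4225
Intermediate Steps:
w(y) = 3 + 3*y
Q(R) = -12*R (Q(R) = (3 + 3*(-5))*R = (3 - 15)*R = -12*R)
a(U, D) = 10 + 7*U (a(U, D) = 7*U + 10 = 10 + 7*U)
(Q(8) + a(L(4, r(3, 3)), 13))**2 = (-12*8 + (10 + 7*3))**2 = (-96 + (10 + 21))**2 = (-96 + 31)**2 = (-65)**2 = 4225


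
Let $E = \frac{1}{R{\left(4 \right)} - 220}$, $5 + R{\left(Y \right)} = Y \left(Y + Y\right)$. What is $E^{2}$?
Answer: $\frac{1}{37249} \approx 2.6846 \cdot 10^{-5}$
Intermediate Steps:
$R{\left(Y \right)} = -5 + 2 Y^{2}$ ($R{\left(Y \right)} = -5 + Y \left(Y + Y\right) = -5 + Y 2 Y = -5 + 2 Y^{2}$)
$E = - \frac{1}{193}$ ($E = \frac{1}{\left(-5 + 2 \cdot 4^{2}\right) - 220} = \frac{1}{\left(-5 + 2 \cdot 16\right) - 220} = \frac{1}{\left(-5 + 32\right) - 220} = \frac{1}{27 - 220} = \frac{1}{-193} = - \frac{1}{193} \approx -0.0051813$)
$E^{2} = \left(- \frac{1}{193}\right)^{2} = \frac{1}{37249}$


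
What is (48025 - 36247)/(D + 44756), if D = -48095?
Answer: -3926/1113 ≈ -3.5274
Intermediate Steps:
(48025 - 36247)/(D + 44756) = (48025 - 36247)/(-48095 + 44756) = 11778/(-3339) = 11778*(-1/3339) = -3926/1113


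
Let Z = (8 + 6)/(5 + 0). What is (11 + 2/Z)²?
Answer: 6724/49 ≈ 137.22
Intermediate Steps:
Z = 14/5 ≈ 2.8000
(11 + 2/Z)² = (11 + 2/(14/5))² = (11 + 2*(5/14))² = (11 + 5/7)² = (82/7)² = 6724/49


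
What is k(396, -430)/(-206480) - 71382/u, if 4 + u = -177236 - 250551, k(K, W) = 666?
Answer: 2409007759/14721714280 ≈ 0.16364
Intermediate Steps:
u = -427791 (u = -4 + (-177236 - 250551) = -4 - 427787 = -427791)
k(396, -430)/(-206480) - 71382/u = 666/(-206480) - 71382/(-427791) = 666*(-1/206480) - 71382*(-1/427791) = -333/103240 + 23794/142597 = 2409007759/14721714280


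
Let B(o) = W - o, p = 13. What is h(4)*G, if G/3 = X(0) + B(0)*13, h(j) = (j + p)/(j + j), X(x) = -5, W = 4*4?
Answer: 10353/8 ≈ 1294.1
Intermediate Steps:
W = 16
h(j) = (13 + j)/(2*j) (h(j) = (j + 13)/(j + j) = (13 + j)/((2*j)) = (13 + j)*(1/(2*j)) = (13 + j)/(2*j))
B(o) = 16 - o
G = 609 (G = 3*(-5 + (16 - 1*0)*13) = 3*(-5 + (16 + 0)*13) = 3*(-5 + 16*13) = 3*(-5 + 208) = 3*203 = 609)
h(4)*G = ((½)*(13 + 4)/4)*609 = ((½)*(¼)*17)*609 = (17/8)*609 = 10353/8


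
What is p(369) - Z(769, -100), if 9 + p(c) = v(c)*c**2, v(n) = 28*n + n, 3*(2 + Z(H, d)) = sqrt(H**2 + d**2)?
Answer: 1457058854 - sqrt(601361)/3 ≈ 1.4571e+9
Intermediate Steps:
Z(H, d) = -2 + sqrt(H**2 + d**2)/3
v(n) = 29*n
p(c) = -9 + 29*c**3 (p(c) = -9 + (29*c)*c**2 = -9 + 29*c**3)
p(369) - Z(769, -100) = (-9 + 29*369**3) - (-2 + sqrt(769**2 + (-100)**2)/3) = (-9 + 29*50243409) - (-2 + sqrt(591361 + 10000)/3) = (-9 + 1457058861) - (-2 + sqrt(601361)/3) = 1457058852 + (2 - sqrt(601361)/3) = 1457058854 - sqrt(601361)/3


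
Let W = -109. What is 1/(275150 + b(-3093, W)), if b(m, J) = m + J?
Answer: 1/271948 ≈ 3.6772e-6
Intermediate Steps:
b(m, J) = J + m
1/(275150 + b(-3093, W)) = 1/(275150 + (-109 - 3093)) = 1/(275150 - 3202) = 1/271948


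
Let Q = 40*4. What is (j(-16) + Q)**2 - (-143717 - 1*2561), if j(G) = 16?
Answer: 177254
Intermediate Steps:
Q = 160
(j(-16) + Q)**2 - (-143717 - 1*2561) = (16 + 160)**2 - (-143717 - 1*2561) = 176**2 - (-143717 - 2561) = 30976 - 1*(-146278) = 30976 + 146278 = 177254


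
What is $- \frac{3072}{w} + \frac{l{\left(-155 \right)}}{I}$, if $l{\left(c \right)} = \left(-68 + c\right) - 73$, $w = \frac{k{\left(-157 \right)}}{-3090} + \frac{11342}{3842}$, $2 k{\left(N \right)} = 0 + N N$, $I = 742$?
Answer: $\frac{1932655591844}{652109297} \approx 2963.7$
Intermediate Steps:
$k{\left(N \right)} = \frac{N^{2}}{2}$ ($k{\left(N \right)} = \frac{0 + N N}{2} = \frac{0 + N^{2}}{2} = \frac{N^{2}}{2}$)
$w = - \frac{12303949}{11871780}$ ($w = \frac{\frac{1}{2} \left(-157\right)^{2}}{-3090} + \frac{11342}{3842} = \frac{1}{2} \cdot 24649 \left(- \frac{1}{3090}\right) + 11342 \cdot \frac{1}{3842} = \frac{24649}{2} \left(- \frac{1}{3090}\right) + \frac{5671}{1921} = - \frac{24649}{6180} + \frac{5671}{1921} = - \frac{12303949}{11871780} \approx -1.0364$)
$l{\left(c \right)} = -141 + c$
$- \frac{3072}{w} + \frac{l{\left(-155 \right)}}{I} = - \frac{3072}{- \frac{12303949}{11871780}} + \frac{-141 - 155}{742} = \left(-3072\right) \left(- \frac{11871780}{12303949}\right) - \frac{148}{371} = \frac{36470108160}{12303949} - \frac{148}{371} = \frac{1932655591844}{652109297}$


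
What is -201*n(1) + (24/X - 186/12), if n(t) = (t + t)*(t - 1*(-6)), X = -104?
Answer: -73573/26 ≈ -2829.7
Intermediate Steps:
n(t) = 2*t*(6 + t) (n(t) = (2*t)*(t + 6) = (2*t)*(6 + t) = 2*t*(6 + t))
-201*n(1) + (24/X - 186/12) = -402*(6 + 1) + (24/(-104) - 186/12) = -402*7 + (24*(-1/104) - 186*1/12) = -201*14 + (-3/13 - 31/2) = -2814 - 409/26 = -73573/26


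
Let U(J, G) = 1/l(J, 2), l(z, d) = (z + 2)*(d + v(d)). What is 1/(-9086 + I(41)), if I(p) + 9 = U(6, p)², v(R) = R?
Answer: -1024/9313279 ≈ -0.00010995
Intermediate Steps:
l(z, d) = 2*d*(2 + z) (l(z, d) = (z + 2)*(d + d) = (2 + z)*(2*d) = 2*d*(2 + z))
U(J, G) = 1/(8 + 4*J) (U(J, G) = 1/(2*2*(2 + J)) = 1/(8 + 4*J))
I(p) = -9215/1024 (I(p) = -9 + (1/(4*(2 + 6)))² = -9 + ((¼)/8)² = -9 + ((¼)*(⅛))² = -9 + (1/32)² = -9 + 1/1024 = -9215/1024)
1/(-9086 + I(41)) = 1/(-9086 - 9215/1024) = 1/(-9313279/1024) = -1024/9313279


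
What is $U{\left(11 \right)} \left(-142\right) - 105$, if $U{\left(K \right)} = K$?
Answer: $-1667$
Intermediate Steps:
$U{\left(11 \right)} \left(-142\right) - 105 = 11 \left(-142\right) - 105 = -1562 - 105 = -1667$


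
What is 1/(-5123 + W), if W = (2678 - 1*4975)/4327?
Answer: -4327/22169518 ≈ -0.00019518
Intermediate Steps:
W = -2297/4327 (W = (2678 - 4975)*(1/4327) = -2297*1/4327 = -2297/4327 ≈ -0.53085)
1/(-5123 + W) = 1/(-5123 - 2297/4327) = 1/(-22169518/4327) = -4327/22169518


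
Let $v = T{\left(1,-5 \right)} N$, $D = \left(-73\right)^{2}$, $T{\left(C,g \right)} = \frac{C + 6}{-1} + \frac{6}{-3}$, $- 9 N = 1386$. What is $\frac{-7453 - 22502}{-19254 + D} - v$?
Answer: $- \frac{3854019}{2785} \approx -1383.8$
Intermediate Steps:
$N = -154$ ($N = \left(- \frac{1}{9}\right) 1386 = -154$)
$T{\left(C,g \right)} = -8 - C$ ($T{\left(C,g \right)} = \left(6 + C\right) \left(-1\right) + 6 \left(- \frac{1}{3}\right) = \left(-6 - C\right) - 2 = -8 - C$)
$D = 5329$
$v = 1386$ ($v = \left(-8 - 1\right) \left(-154\right) = \left(-9\right) \left(-154\right) = 1386$)
$\frac{-7453 - 22502}{-19254 + D} - v = \frac{-7453 - 22502}{-19254 + 5329} - 1386 = - \frac{29955}{-13925} - 1386 = \left(-29955\right) \left(- \frac{1}{13925}\right) - 1386 = \frac{5991}{2785} - 1386 = - \frac{3854019}{2785}$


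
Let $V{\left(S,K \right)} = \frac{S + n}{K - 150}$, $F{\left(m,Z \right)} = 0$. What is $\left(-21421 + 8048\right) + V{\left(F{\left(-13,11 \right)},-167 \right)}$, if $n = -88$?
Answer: $- \frac{4239153}{317} \approx -13373.0$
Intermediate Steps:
$V{\left(S,K \right)} = \frac{-88 + S}{-150 + K}$ ($V{\left(S,K \right)} = \frac{S - 88}{K - 150} = \frac{-88 + S}{-150 + K}$)
$\left(-21421 + 8048\right) + V{\left(F{\left(-13,11 \right)},-167 \right)} = \left(-21421 + 8048\right) + \frac{-88 + 0}{-150 - 167} = -13373 + \frac{1}{-317} \left(-88\right) = -13373 - - \frac{88}{317} = -13373 + \frac{88}{317} = - \frac{4239153}{317}$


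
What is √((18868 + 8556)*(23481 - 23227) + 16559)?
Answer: 7*√142495 ≈ 2642.4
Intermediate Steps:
√((18868 + 8556)*(23481 - 23227) + 16559) = √(27424*254 + 16559) = √(6965696 + 16559) = √6982255 = 7*√142495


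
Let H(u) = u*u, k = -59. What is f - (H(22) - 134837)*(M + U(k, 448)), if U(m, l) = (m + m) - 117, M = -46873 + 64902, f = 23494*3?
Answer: 2390747764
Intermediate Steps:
f = 70482
M = 18029
U(m, l) = -117 + 2*m (U(m, l) = 2*m - 117 = -117 + 2*m)
H(u) = u**2
f - (H(22) - 134837)*(M + U(k, 448)) = 70482 - (22**2 - 134837)*(18029 + (-117 + 2*(-59))) = 70482 - (484 - 134837)*(18029 + (-117 - 118)) = 70482 - (-134353)*(18029 - 235) = 70482 - (-134353)*17794 = 70482 - 1*(-2390677282) = 70482 + 2390677282 = 2390747764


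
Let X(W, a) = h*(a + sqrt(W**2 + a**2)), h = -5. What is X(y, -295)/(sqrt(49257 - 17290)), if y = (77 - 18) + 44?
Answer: 5*sqrt(31967)*(295 - sqrt(97634))/31967 ≈ -0.48840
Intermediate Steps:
y = 103 (y = 59 + 44 = 103)
X(W, a) = -5*a - 5*sqrt(W**2 + a**2) (X(W, a) = -5*(a + sqrt(W**2 + a**2)) = -5*a - 5*sqrt(W**2 + a**2))
X(y, -295)/(sqrt(49257 - 17290)) = (-5*(-295) - 5*sqrt(103**2 + (-295)**2))/(sqrt(49257 - 17290)) = (1475 - 5*sqrt(10609 + 87025))/(sqrt(31967)) = (1475 - 5*sqrt(97634))*(sqrt(31967)/31967) = sqrt(31967)*(1475 - 5*sqrt(97634))/31967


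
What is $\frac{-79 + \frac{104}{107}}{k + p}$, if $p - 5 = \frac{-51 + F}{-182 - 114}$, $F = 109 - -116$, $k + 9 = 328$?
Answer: $- \frac{411884}{1707185} \approx -0.24127$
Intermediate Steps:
$k = 319$ ($k = -9 + 328 = 319$)
$F = 225$ ($F = 109 + 116 = 225$)
$p = \frac{653}{148}$ ($p = 5 + \frac{-51 + 225}{-182 - 114} = 5 + \frac{174}{-296} = 5 + 174 \left(- \frac{1}{296}\right) = 5 - \frac{87}{148} = \frac{653}{148} \approx 4.4122$)
$\frac{-79 + \frac{104}{107}}{k + p} = \frac{-79 + \frac{104}{107}}{319 + \frac{653}{148}} = \frac{-79 + 104 \cdot \frac{1}{107}}{\frac{47865}{148}} = \left(-79 + \frac{104}{107}\right) \frac{148}{47865} = \left(- \frac{8349}{107}\right) \frac{148}{47865} = - \frac{411884}{1707185}$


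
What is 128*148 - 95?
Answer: 18849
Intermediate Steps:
128*148 - 95 = 18944 - 95 = 18849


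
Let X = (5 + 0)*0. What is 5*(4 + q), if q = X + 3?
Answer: 35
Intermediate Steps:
X = 0 (X = 5*0 = 0)
q = 3 (q = 0 + 3 = 3)
5*(4 + q) = 5*(4 + 3) = 5*7 = 35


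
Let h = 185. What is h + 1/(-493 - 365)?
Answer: 158729/858 ≈ 185.00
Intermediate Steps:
h + 1/(-493 - 365) = 185 + 1/(-493 - 365) = 185 + 1/(-858) = 185 - 1/858 = 158729/858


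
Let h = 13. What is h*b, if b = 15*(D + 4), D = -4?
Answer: 0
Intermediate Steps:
b = 0 (b = 15*(-4 + 4) = 15*0 = 0)
h*b = 13*0 = 0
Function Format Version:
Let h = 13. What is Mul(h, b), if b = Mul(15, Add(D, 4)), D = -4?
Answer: 0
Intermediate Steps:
b = 0 (b = Mul(15, Add(-4, 4)) = Mul(15, 0) = 0)
Mul(h, b) = Mul(13, 0) = 0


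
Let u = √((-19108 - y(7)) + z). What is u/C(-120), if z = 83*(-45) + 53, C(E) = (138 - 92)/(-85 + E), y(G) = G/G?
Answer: -205*I*√22791/46 ≈ -672.79*I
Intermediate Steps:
y(G) = 1
C(E) = 46/(-85 + E)
z = -3682 (z = -3735 + 53 = -3682)
u = I*√22791 (u = √((-19108 - 1*1) - 3682) = √((-19108 - 1) - 3682) = √(-19109 - 3682) = √(-22791) = I*√22791 ≈ 150.97*I)
u/C(-120) = (I*√22791)/((46/(-85 - 120))) = (I*√22791)/((46/(-205))) = (I*√22791)/((46*(-1/205))) = (I*√22791)/(-46/205) = (I*√22791)*(-205/46) = -205*I*√22791/46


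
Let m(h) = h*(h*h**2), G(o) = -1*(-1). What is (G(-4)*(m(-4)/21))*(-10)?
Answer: -2560/21 ≈ -121.90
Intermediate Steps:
G(o) = 1
m(h) = h**4 (m(h) = h*h**3 = h**4)
(G(-4)*(m(-4)/21))*(-10) = (1*((-4)**4/21))*(-10) = (1*(256*(1/21)))*(-10) = (1*(256/21))*(-10) = (256/21)*(-10) = -2560/21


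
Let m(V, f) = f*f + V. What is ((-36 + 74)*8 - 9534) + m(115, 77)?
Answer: -3186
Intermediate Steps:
m(V, f) = V + f² (m(V, f) = f² + V = V + f²)
((-36 + 74)*8 - 9534) + m(115, 77) = ((-36 + 74)*8 - 9534) + (115 + 77²) = (38*8 - 9534) + (115 + 5929) = (304 - 9534) + 6044 = -9230 + 6044 = -3186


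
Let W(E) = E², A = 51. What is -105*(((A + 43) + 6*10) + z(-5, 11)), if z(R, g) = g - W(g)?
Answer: -4620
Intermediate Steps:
z(R, g) = g - g²
-105*(((A + 43) + 6*10) + z(-5, 11)) = -105*(((51 + 43) + 6*10) + 11*(1 - 1*11)) = -105*((94 + 60) + 11*(1 - 11)) = -105*(154 + 11*(-10)) = -105*(154 - 110) = -105*44 = -4620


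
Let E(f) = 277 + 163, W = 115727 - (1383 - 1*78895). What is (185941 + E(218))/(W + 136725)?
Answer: 62127/109988 ≈ 0.56485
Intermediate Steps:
W = 193239 (W = 115727 - (1383 - 78895) = 115727 - 1*(-77512) = 115727 + 77512 = 193239)
E(f) = 440
(185941 + E(218))/(W + 136725) = (185941 + 440)/(193239 + 136725) = 186381/329964 = 186381*(1/329964) = 62127/109988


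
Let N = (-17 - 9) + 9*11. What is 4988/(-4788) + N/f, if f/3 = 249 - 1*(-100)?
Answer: -406076/417753 ≈ -0.97205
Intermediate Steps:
N = 73 (N = -26 + 99 = 73)
f = 1047 (f = 3*(249 - 1*(-100)) = 3*(249 + 100) = 3*349 = 1047)
4988/(-4788) + N/f = 4988/(-4788) + 73/1047 = 4988*(-1/4788) + 73*(1/1047) = -1247/1197 + 73/1047 = -406076/417753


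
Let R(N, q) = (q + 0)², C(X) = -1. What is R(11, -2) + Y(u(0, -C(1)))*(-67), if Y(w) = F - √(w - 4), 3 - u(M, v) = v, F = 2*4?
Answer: -532 + 67*I*√2 ≈ -532.0 + 94.752*I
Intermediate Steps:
F = 8
u(M, v) = 3 - v
Y(w) = 8 - √(-4 + w) (Y(w) = 8 - √(w - 4) = 8 - √(-4 + w))
R(N, q) = q²
R(11, -2) + Y(u(0, -C(1)))*(-67) = (-2)² + (8 - √(-4 + (3 - (-1)*(-1))))*(-67) = 4 + (8 - √(-4 + (3 - 1*1)))*(-67) = 4 + (8 - √(-4 + (3 - 1)))*(-67) = 4 + (8 - √(-4 + 2))*(-67) = 4 + (8 - √(-2))*(-67) = 4 + (8 - I*√2)*(-67) = 4 + (-536 + 67*I*√2) = -532 + 67*I*√2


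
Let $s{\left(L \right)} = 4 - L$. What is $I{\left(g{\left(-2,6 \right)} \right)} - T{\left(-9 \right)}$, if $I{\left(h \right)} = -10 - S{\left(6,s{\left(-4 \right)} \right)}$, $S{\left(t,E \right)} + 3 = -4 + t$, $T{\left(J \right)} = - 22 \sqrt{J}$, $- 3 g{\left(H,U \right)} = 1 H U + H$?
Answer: $-9 + 66 i \approx -9.0 + 66.0 i$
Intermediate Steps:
$g{\left(H,U \right)} = - \frac{H}{3} - \frac{H U}{3}$ ($g{\left(H,U \right)} = - \frac{1 H U + H}{3} = - \frac{H U + H}{3} = - \frac{H + H U}{3} = - \frac{H}{3} - \frac{H U}{3}$)
$S{\left(t,E \right)} = -7 + t$ ($S{\left(t,E \right)} = -3 + \left(-4 + t\right) = -7 + t$)
$I{\left(h \right)} = -9$ ($I{\left(h \right)} = -10 - \left(-7 + 6\right) = -10 - -1 = -10 + 1 = -9$)
$I{\left(g{\left(-2,6 \right)} \right)} - T{\left(-9 \right)} = -9 - - 22 \sqrt{-9} = -9 - - 22 \cdot 3 i = -9 - - 66 i = -9 + 66 i$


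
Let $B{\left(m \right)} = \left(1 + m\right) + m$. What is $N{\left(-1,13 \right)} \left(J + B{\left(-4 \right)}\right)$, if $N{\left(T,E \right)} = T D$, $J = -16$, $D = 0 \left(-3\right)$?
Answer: $0$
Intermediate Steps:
$B{\left(m \right)} = 1 + 2 m$
$D = 0$
$N{\left(T,E \right)} = 0$ ($N{\left(T,E \right)} = T 0 = 0$)
$N{\left(-1,13 \right)} \left(J + B{\left(-4 \right)}\right) = 0 \left(-16 + \left(1 + 2 \left(-4\right)\right)\right) = 0 \left(-16 + \left(1 - 8\right)\right) = 0 \left(-16 - 7\right) = 0 \left(-23\right) = 0$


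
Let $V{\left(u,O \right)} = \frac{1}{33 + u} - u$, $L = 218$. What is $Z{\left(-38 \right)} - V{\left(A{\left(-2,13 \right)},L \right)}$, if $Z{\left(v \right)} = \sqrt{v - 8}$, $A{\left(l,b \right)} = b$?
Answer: $\frac{597}{46} + i \sqrt{46} \approx 12.978 + 6.7823 i$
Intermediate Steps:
$Z{\left(v \right)} = \sqrt{-8 + v}$
$Z{\left(-38 \right)} - V{\left(A{\left(-2,13 \right)},L \right)} = \sqrt{-8 - 38} - \frac{1 - 13^{2} - 429}{33 + 13} = \sqrt{-46} - \frac{1 - 169 - 429}{46} = i \sqrt{46} - \frac{1 - 169 - 429}{46} = i \sqrt{46} - \frac{1}{46} \left(-597\right) = i \sqrt{46} - - \frac{597}{46} = i \sqrt{46} + \frac{597}{46} = \frac{597}{46} + i \sqrt{46}$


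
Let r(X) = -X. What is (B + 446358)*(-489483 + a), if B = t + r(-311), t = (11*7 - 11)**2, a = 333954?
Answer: -70147467225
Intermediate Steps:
t = 4356 (t = (77 - 11)**2 = 66**2 = 4356)
B = 4667 (B = 4356 - 1*(-311) = 4356 + 311 = 4667)
(B + 446358)*(-489483 + a) = (4667 + 446358)*(-489483 + 333954) = 451025*(-155529) = -70147467225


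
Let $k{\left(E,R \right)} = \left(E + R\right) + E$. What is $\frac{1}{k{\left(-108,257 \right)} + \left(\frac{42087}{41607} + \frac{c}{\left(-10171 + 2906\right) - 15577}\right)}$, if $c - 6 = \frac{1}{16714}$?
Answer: $\frac{588324810708}{24716274731671} \approx 0.023803$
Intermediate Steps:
$c = \frac{100285}{16714}$ ($c = 6 + \frac{1}{16714} = \frac{100285}{16714} \approx 6.0001$)
$k{\left(E,R \right)} = R + 2 E$
$\frac{1}{k{\left(-108,257 \right)} + \left(\frac{42087}{41607} + \frac{c}{\left(-10171 + 2906\right) - 15577}\right)} = \frac{1}{\left(257 + 2 \left(-108\right)\right) + \left(\frac{42087}{41607} + \frac{100285}{16714 \left(\left(-10171 + 2906\right) - 15577\right)}\right)} = \frac{1}{\left(257 - 216\right) + \left(42087 \cdot \frac{1}{41607} + \frac{100285}{16714 \left(-7265 - 15577\right)}\right)} = \frac{1}{41 + \left(\frac{14029}{13869} + \frac{100285}{16714 \left(-22842\right)}\right)} = \frac{1}{41 + \left(\frac{14029}{13869} + \frac{100285}{16714} \left(- \frac{1}{22842}\right)\right)} = \frac{1}{41 + \left(\frac{14029}{13869} - \frac{100285}{381781188}\right)} = \frac{1}{41 + \frac{594957492643}{588324810708}} = \frac{1}{\frac{24716274731671}{588324810708}} = \frac{588324810708}{24716274731671}$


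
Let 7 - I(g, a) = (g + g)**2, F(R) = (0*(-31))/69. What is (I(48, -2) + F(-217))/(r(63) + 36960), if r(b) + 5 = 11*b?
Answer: -9209/37648 ≈ -0.24461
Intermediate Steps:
F(R) = 0 (F(R) = 0*(1/69) = 0)
I(g, a) = 7 - 4*g**2 (I(g, a) = 7 - (g + g)**2 = 7 - (2*g)**2 = 7 - 4*g**2)
r(b) = -5 + 11*b
(I(48, -2) + F(-217))/(r(63) + 36960) = ((7 - 4*48**2) + 0)/((-5 + 11*63) + 36960) = ((7 - 4*2304) + 0)/((-5 + 693) + 36960) = ((7 - 9216) + 0)/(688 + 36960) = (-9209 + 0)/37648 = -9209*1/37648 = -9209/37648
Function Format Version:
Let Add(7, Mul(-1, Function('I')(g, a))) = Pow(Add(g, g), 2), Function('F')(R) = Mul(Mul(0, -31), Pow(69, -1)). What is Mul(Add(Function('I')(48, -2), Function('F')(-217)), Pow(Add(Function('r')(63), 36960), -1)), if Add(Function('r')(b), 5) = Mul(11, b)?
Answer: Rational(-9209, 37648) ≈ -0.24461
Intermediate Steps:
Function('F')(R) = 0 (Function('F')(R) = Mul(0, Rational(1, 69)) = 0)
Function('I')(g, a) = Add(7, Mul(-4, Pow(g, 2))) (Function('I')(g, a) = Add(7, Mul(-1, Pow(Add(g, g), 2))) = Add(7, Mul(-1, Pow(Mul(2, g), 2))) = Add(7, Mul(-1, Mul(4, Pow(g, 2)))) = Add(7, Mul(-4, Pow(g, 2))))
Function('r')(b) = Add(-5, Mul(11, b))
Mul(Add(Function('I')(48, -2), Function('F')(-217)), Pow(Add(Function('r')(63), 36960), -1)) = Mul(Add(Add(7, Mul(-4, Pow(48, 2))), 0), Pow(Add(Add(-5, Mul(11, 63)), 36960), -1)) = Mul(Add(Add(7, Mul(-4, 2304)), 0), Pow(Add(Add(-5, 693), 36960), -1)) = Mul(Add(Add(7, -9216), 0), Pow(Add(688, 36960), -1)) = Mul(Add(-9209, 0), Pow(37648, -1)) = Mul(-9209, Rational(1, 37648)) = Rational(-9209, 37648)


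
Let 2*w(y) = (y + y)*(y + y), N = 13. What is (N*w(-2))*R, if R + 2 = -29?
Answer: -3224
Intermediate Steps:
w(y) = 2*y² (w(y) = ((y + y)*(y + y))/2 = ((2*y)*(2*y))/2 = (4*y²)/2 = 2*y²)
R = -31 (R = -2 - 29 = -31)
(N*w(-2))*R = (13*(2*(-2)²))*(-31) = (13*(2*4))*(-31) = (13*8)*(-31) = 104*(-31) = -3224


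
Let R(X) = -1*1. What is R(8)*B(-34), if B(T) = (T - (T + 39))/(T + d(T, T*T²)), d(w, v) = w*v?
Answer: 13/445434 ≈ 2.9185e-5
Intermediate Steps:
R(X) = -1
d(w, v) = v*w
B(T) = -39/(T + T⁴) (B(T) = (T - (T + 39))/(T + (T*T²)*T) = (T - (39 + T))/(T + T³*T) = (T + (-39 - T))/(T + T⁴) = -39/(T + T⁴))
R(8)*B(-34) = -(-39)/(-34 + (-34)⁴) = -(-39)/(-34 + 1336336) = -(-39)/1336302 = -1*(-13/445434) = 13/445434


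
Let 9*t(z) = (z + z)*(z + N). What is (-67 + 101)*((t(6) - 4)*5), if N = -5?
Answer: -1360/3 ≈ -453.33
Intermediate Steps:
t(z) = 2*z*(-5 + z)/9 (t(z) = ((z + z)*(z - 5))/9 = ((2*z)*(-5 + z))/9 = (2*z*(-5 + z))/9 = 2*z*(-5 + z)/9)
(-67 + 101)*((t(6) - 4)*5) = (-67 + 101)*(((2/9)*6*(-5 + 6) - 4)*5) = 34*(((2/9)*6*1 - 4)*5) = 34*((4/3 - 4)*5) = 34*(-8/3*5) = 34*(-40/3) = -1360/3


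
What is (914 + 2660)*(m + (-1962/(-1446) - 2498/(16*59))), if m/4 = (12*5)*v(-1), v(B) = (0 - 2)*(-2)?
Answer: 194881740685/56876 ≈ 3.4264e+6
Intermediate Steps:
v(B) = 4 (v(B) = -2*(-2) = 4)
m = 960 (m = 4*((12*5)*4) = 4*(60*4) = 4*240 = 960)
(914 + 2660)*(m + (-1962/(-1446) - 2498/(16*59))) = (914 + 2660)*(960 + (-1962/(-1446) - 2498/(16*59))) = 3574*(960 + (-1962*(-1/1446) - 2498/944)) = 3574*(960 + (327/241 - 2498*1/944)) = 3574*(960 + (327/241 - 1249/472)) = 3574*(960 - 146665/113752) = 3574*(109055255/113752) = 194881740685/56876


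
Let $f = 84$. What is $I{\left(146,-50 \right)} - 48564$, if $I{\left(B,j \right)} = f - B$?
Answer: $-48626$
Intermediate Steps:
$I{\left(B,j \right)} = 84 - B$
$I{\left(146,-50 \right)} - 48564 = \left(84 - 146\right) - 48564 = -62 - 48564 = -48626$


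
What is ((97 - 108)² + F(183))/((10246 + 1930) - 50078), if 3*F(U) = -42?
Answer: -107/37902 ≈ -0.0028231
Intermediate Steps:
F(U) = -14 (F(U) = (⅓)*(-42) = -14)
((97 - 108)² + F(183))/((10246 + 1930) - 50078) = ((97 - 108)² - 14)/((10246 + 1930) - 50078) = ((-11)² - 14)/(12176 - 50078) = (121 - 14)/(-37902) = 107*(-1/37902) = -107/37902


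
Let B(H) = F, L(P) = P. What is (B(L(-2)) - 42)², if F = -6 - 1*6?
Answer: 2916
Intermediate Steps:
F = -12 (F = -6 - 6 = -12)
B(H) = -12
(B(L(-2)) - 42)² = (-12 - 42)² = (-54)² = 2916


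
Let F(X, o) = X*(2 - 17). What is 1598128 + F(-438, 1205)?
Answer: 1604698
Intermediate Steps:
F(X, o) = -15*X (F(X, o) = X*(-15) = -15*X)
1598128 + F(-438, 1205) = 1598128 - 15*(-438) = 1598128 + 6570 = 1604698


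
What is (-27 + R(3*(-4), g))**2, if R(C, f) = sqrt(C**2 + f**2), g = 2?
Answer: 877 - 108*sqrt(37) ≈ 220.06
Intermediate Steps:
(-27 + R(3*(-4), g))**2 = (-27 + sqrt((3*(-4))**2 + 2**2))**2 = (-27 + sqrt((-12)**2 + 4))**2 = (-27 + sqrt(144 + 4))**2 = (-27 + sqrt(148))**2 = (-27 + 2*sqrt(37))**2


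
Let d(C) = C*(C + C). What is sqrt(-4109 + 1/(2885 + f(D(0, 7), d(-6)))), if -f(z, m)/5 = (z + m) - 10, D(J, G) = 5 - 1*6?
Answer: I*sqrt(6837786255)/1290 ≈ 64.101*I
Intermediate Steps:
D(J, G) = -1 (D(J, G) = 5 - 6 = -1)
d(C) = 2*C**2 (d(C) = C*(2*C) = 2*C**2)
f(z, m) = 50 - 5*m - 5*z (f(z, m) = -5*((z + m) - 10) = -5*((m + z) - 10) = -5*(-10 + m + z) = 50 - 5*m - 5*z)
sqrt(-4109 + 1/(2885 + f(D(0, 7), d(-6)))) = sqrt(-4109 + 1/(2885 + (50 - 10*(-6)**2 - 5*(-1)))) = sqrt(-4109 + 1/(2885 + (50 - 10*36 + 5))) = sqrt(-4109 + 1/(2885 + (50 - 5*72 + 5))) = sqrt(-4109 + 1/(2885 + (50 - 360 + 5))) = sqrt(-4109 + 1/(2885 - 305)) = sqrt(-4109 + 1/2580) = sqrt(-10601219/2580) = I*sqrt(6837786255)/1290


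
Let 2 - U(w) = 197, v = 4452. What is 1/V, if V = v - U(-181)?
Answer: 1/4647 ≈ 0.00021519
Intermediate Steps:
U(w) = -195 (U(w) = 2 - 1*197 = 2 - 197 = -195)
V = 4647 (V = 4452 - 1*(-195) = 4452 + 195 = 4647)
1/V = 1/4647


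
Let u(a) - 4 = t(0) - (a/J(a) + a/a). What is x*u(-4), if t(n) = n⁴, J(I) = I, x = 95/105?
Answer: 38/21 ≈ 1.8095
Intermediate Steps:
x = 19/21 (x = 95*(1/105) = 19/21 ≈ 0.90476)
u(a) = 2 (u(a) = 4 + (0⁴ - (a/a + a/a)) = 4 + (0 - (1 + 1)) = 4 + (0 - 1*2) = 4 + (0 - 2) = 4 - 2 = 2)
x*u(-4) = (19/21)*2 = 38/21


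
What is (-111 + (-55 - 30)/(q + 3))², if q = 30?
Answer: 14047504/1089 ≈ 12899.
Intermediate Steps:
(-111 + (-55 - 30)/(q + 3))² = (-111 + (-55 - 30)/(30 + 3))² = (-111 - 85/33)² = (-3748/33)² = 14047504/1089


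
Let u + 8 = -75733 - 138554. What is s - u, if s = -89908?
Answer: 124387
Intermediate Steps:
u = -214295 (u = -8 + (-75733 - 138554) = -8 - 214287 = -214295)
s - u = -89908 - 1*(-214295) = -89908 + 214295 = 124387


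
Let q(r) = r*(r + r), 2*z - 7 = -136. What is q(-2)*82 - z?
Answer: 1441/2 ≈ 720.50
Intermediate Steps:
z = -129/2 (z = 7/2 + (1/2)*(-136) = 7/2 - 68 = -129/2 ≈ -64.500)
q(r) = 2*r**2 (q(r) = r*(2*r) = 2*r**2)
q(-2)*82 - z = (2*(-2)**2)*82 - 1*(-129/2) = (2*4)*82 + 129/2 = 8*82 + 129/2 = 656 + 129/2 = 1441/2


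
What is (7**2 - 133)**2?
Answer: 7056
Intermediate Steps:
(7**2 - 133)**2 = (49 - 133)**2 = (-84)**2 = 7056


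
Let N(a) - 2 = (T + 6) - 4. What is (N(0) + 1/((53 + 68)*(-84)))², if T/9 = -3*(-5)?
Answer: 1995989712025/103306896 ≈ 19321.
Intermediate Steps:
T = 135 (T = 9*(-3*(-5)) = 9*15 = 135)
N(a) = 139 (N(a) = 2 + ((135 + 6) - 4) = 2 + (141 - 4) = 2 + 137 = 139)
(N(0) + 1/((53 + 68)*(-84)))² = (139 + 1/((53 + 68)*(-84)))² = (139 - 1/84/121)² = (139 + (1/121)*(-1/84))² = (139 - 1/10164)² = (1412795/10164)² = 1995989712025/103306896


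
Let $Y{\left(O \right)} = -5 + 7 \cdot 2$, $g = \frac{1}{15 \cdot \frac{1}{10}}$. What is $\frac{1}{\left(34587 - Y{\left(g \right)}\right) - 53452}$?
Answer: $- \frac{1}{18874} \approx -5.2983 \cdot 10^{-5}$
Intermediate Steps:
$g = \frac{2}{3}$ ($g = \frac{1}{15 \cdot \frac{1}{10}} = \frac{1}{\frac{3}{2}} = \frac{2}{3} \approx 0.66667$)
$Y{\left(O \right)} = 9$ ($Y{\left(O \right)} = -5 + 14 = 9$)
$\frac{1}{\left(34587 - Y{\left(g \right)}\right) - 53452} = \frac{1}{\left(34587 - 9\right) - 53452} = \frac{1}{34578 - 53452} = \frac{1}{-18874} = - \frac{1}{18874}$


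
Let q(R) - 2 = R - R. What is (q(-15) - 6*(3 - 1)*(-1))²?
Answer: 196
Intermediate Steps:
q(R) = 2 (q(R) = 2 + (R - R) = 2 + 0 = 2)
(q(-15) - 6*(3 - 1)*(-1))² = (2 - 6*(3 - 1)*(-1))² = (2 - 12*(-1))² = (2 - 6*(-2))² = (2 + 12)² = 14² = 196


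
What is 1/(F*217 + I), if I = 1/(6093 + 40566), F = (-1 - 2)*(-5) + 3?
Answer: 46659/182250055 ≈ 0.00025602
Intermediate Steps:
F = 18 (F = -3*(-5) + 3 = 15 + 3 = 18)
I = 1/46659 ≈ 2.1432e-5
1/(F*217 + I) = 1/(18*217 + 1/46659) = 1/(3906 + 1/46659) = 1/(182250055/46659) = 46659/182250055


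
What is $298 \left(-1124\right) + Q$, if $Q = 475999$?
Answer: $141047$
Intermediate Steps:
$298 \left(-1124\right) + Q = 298 \left(-1124\right) + 475999 = -334952 + 475999 = 141047$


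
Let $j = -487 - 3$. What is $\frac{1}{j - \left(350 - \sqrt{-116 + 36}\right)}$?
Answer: $- \frac{21}{17642} - \frac{i \sqrt{5}}{176420} \approx -0.0011903 - 1.2675 \cdot 10^{-5} i$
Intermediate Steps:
$j = -490$ ($j = -487 - 3 = -490$)
$\frac{1}{j - \left(350 - \sqrt{-116 + 36}\right)} = \frac{1}{-490 - \left(350 - \sqrt{-116 + 36}\right)} = \frac{1}{-490 - \left(350 - 4 i \sqrt{5}\right)} = \frac{1}{-840 + 4 i \sqrt{5}}$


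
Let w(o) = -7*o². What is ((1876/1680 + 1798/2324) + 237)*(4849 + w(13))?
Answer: 5088235087/5810 ≈ 8.7577e+5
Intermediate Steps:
((1876/1680 + 1798/2324) + 237)*(4849 + w(13)) = ((1876/1680 + 1798/2324) + 237)*(4849 - 7*13²) = ((1876*(1/1680) + 1798*(1/2324)) + 237)*(4849 - 7*169) = ((67/60 + 899/1162) + 237)*(4849 - 1183) = (65897/34860 + 237)*3666 = (8327717/34860)*3666 = 5088235087/5810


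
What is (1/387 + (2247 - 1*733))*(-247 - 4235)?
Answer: -291787662/43 ≈ -6.7858e+6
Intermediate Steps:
(1/387 + (2247 - 1*733))*(-247 - 4235) = (1/387 + (2247 - 733))*(-4482) = (1/387 + 1514)*(-4482) = (585919/387)*(-4482) = -291787662/43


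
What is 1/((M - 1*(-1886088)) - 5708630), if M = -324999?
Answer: -1/4147541 ≈ -2.4111e-7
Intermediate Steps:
1/((M - 1*(-1886088)) - 5708630) = 1/((-324999 - 1*(-1886088)) - 5708630) = 1/((-324999 + 1886088) - 5708630) = 1/(1561089 - 5708630) = 1/(-4147541) = -1/4147541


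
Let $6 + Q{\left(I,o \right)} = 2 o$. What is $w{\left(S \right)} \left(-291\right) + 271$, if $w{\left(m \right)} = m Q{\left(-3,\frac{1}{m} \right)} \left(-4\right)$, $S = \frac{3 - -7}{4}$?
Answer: $-14861$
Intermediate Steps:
$S = \frac{5}{2}$ ($S = \left(3 + 7\right) \frac{1}{4} = 10 \cdot \frac{1}{4} = \frac{5}{2} \approx 2.5$)
$Q{\left(I,o \right)} = -6 + 2 o$
$w{\left(m \right)} = - 4 m \left(-6 + \frac{2}{m}\right)$ ($w{\left(m \right)} = m \left(-6 + \frac{2}{m}\right) \left(-4\right) = - 4 m \left(-6 + \frac{2}{m}\right)$)
$w{\left(S \right)} \left(-291\right) + 271 = \left(-8 + 24 \cdot \frac{5}{2}\right) \left(-291\right) + 271 = \left(-8 + 60\right) \left(-291\right) + 271 = 52 \left(-291\right) + 271 = -15132 + 271 = -14861$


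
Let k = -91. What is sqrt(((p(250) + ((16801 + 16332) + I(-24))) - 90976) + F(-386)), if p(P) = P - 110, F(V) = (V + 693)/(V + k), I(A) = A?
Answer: I*sqrt(1459412558)/159 ≈ 240.27*I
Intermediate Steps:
F(V) = (693 + V)/(-91 + V) (F(V) = (V + 693)/(V - 91) = (693 + V)/(-91 + V))
p(P) = -110 + P
sqrt(((p(250) + ((16801 + 16332) + I(-24))) - 90976) + F(-386)) = sqrt((((-110 + 250) + ((16801 + 16332) - 24)) - 90976) + (693 - 386)/(-91 - 386)) = sqrt(((140 + (33133 - 24)) - 90976) + 307/(-477)) = sqrt(((140 + 33109) - 90976) - 1/477*307) = sqrt((33249 - 90976) - 307/477) = sqrt(-57727 - 307/477) = sqrt(-27536086/477) = I*sqrt(1459412558)/159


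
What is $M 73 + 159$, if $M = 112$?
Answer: $8335$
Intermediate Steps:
$M 73 + 159 = 112 \cdot 73 + 159 = 8176 + 159 = 8335$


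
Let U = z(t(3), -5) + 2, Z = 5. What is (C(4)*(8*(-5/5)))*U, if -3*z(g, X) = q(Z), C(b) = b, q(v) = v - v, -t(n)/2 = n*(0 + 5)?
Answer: -64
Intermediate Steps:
t(n) = -10*n (t(n) = -2*n*(0 + 5) = -2*n*5 = -10*n)
q(v) = 0
z(g, X) = 0 (z(g, X) = -1/3*0 = 0)
U = 2 (U = 0 + 2 = 2)
(C(4)*(8*(-5/5)))*U = (4*(8*(-5/5)))*2 = (4*(8*(-5*1/5)))*2 = (4*(8*(-1)))*2 = (4*(-8))*2 = -32*2 = -64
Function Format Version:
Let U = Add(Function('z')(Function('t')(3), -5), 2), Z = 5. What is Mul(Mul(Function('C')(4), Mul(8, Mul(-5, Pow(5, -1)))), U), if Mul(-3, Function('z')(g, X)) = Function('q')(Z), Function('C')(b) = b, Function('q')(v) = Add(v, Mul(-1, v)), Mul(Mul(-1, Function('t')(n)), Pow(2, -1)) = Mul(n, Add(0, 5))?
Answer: -64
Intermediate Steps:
Function('t')(n) = Mul(-10, n) (Function('t')(n) = Mul(-2, Mul(n, Add(0, 5))) = Mul(-2, Mul(n, 5)) = Mul(-2, Mul(5, n)) = Mul(-10, n))
Function('q')(v) = 0
Function('z')(g, X) = 0 (Function('z')(g, X) = Mul(Rational(-1, 3), 0) = 0)
U = 2 (U = Add(0, 2) = 2)
Mul(Mul(Function('C')(4), Mul(8, Mul(-5, Pow(5, -1)))), U) = Mul(Mul(4, Mul(8, Mul(-5, Pow(5, -1)))), 2) = Mul(Mul(4, Mul(8, Mul(-5, Rational(1, 5)))), 2) = Mul(Mul(4, Mul(8, -1)), 2) = Mul(Mul(4, -8), 2) = Mul(-32, 2) = -64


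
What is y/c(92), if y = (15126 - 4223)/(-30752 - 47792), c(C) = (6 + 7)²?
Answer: -10903/13273936 ≈ -0.00082138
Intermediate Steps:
c(C) = 169 (c(C) = 13² = 169)
y = -10903/78544 (y = 10903/(-78544) = 10903*(-1/78544) = -10903/78544 ≈ -0.13881)
y/c(92) = -10903/78544/169 = -10903/78544*1/169 = -10903/13273936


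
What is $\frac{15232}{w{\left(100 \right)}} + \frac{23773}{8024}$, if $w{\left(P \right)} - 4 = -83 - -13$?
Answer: $- \frac{60326275}{264792} \approx -227.83$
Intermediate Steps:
$w{\left(P \right)} = -66$ ($w{\left(P \right)} = 4 - 70 = -66$)
$\frac{15232}{w{\left(100 \right)}} + \frac{23773}{8024} = \frac{15232}{-66} + \frac{23773}{8024} = 15232 \left(- \frac{1}{66}\right) + 23773 \cdot \frac{1}{8024} = - \frac{7616}{33} + \frac{23773}{8024} = - \frac{60326275}{264792}$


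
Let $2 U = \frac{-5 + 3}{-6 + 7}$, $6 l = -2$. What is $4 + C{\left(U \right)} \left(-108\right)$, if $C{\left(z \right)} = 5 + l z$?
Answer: $-572$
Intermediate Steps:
$l = - \frac{1}{3}$ ($l = \frac{1}{6} \left(-2\right) = - \frac{1}{3} \approx -0.33333$)
$U = -1$ ($U = \frac{\left(-5 + 3\right) \frac{1}{-6 + 7}}{2} = \frac{\left(-2\right) 1^{-1}}{2} = \frac{\left(-2\right) 1}{2} = \frac{1}{2} \left(-2\right) = -1$)
$C{\left(z \right)} = 5 - \frac{z}{3}$
$4 + C{\left(U \right)} \left(-108\right) = 4 + \left(5 - - \frac{1}{3}\right) \left(-108\right) = 4 + \left(5 + \frac{1}{3}\right) \left(-108\right) = 4 + \frac{16}{3} \left(-108\right) = 4 - 576 = -572$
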